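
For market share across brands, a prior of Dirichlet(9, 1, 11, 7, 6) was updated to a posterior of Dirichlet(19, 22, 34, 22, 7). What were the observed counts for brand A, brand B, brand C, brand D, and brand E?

For a Dirichlet(α) prior with multinomial counts c, the posterior is Dirichlet(α + c) componentwise.
Counts are posterior − prior componentwise: 19−9=10, 22−1=21, 34−11=23, 22−7=15, 7−6=1.

counts (10, 21, 23, 15, 1)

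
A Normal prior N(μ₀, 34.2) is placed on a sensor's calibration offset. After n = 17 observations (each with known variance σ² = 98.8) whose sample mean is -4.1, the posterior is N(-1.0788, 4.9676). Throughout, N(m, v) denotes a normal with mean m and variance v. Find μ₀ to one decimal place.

With known observation variance, the Normal–Normal posterior has precision τ_n = τ₀ + n/σ² and mean μ_n = (τ₀μ₀ + (n/σ²)x̄)/τ_n.
Here τ₀ = 1/34.2 = 0.029240 and τ_data = 17/98.8 = 0.172065, so τ_n = 0.201305.
Rearranging for μ₀: μ₀ = (μ_n·τ_n − τ_data·x̄)/τ₀ = (-1.0788·0.201305 − 0.172065·-4.1) / 0.029240 = 0.488299/0.029240 ≈ 16.7.

μ₀ = 16.7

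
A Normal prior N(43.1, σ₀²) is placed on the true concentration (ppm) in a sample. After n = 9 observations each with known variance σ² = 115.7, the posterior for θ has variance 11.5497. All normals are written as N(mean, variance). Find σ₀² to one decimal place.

Posterior precision equals prior precision plus data precision: 1/σ_n² = 1/σ₀² + n/σ².
So 1/σ₀² = 1/11.5497 − 9/115.7 = 0.086582 − 0.077787 = 0.008795.
Hence σ₀² = 1/0.008795 ≈ 113.7.

σ₀² = 113.7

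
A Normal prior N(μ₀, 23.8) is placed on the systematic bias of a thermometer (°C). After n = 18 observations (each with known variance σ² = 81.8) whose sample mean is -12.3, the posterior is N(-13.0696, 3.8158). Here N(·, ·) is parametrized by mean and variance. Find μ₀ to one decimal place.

μ₀ = -17.1

The posterior mean is a precision-weighted average: μ_n = (τ₀μ₀ + τ_data·x̄)/(τ₀+τ_data), with τ₀=1/σ₀² and τ_data=n/σ².
Here τ₀ = 1/23.8 = 0.042017 and τ_data = 18/81.8 = 0.220049, so τ_n = 0.262066.
Rearranging for μ₀: μ₀ = (μ_n·τ_n − τ_data·x̄)/τ₀ = (-13.0696·0.262066 − 0.220049·-12.3) / 0.042017 = -0.718495/0.042017 ≈ -17.1.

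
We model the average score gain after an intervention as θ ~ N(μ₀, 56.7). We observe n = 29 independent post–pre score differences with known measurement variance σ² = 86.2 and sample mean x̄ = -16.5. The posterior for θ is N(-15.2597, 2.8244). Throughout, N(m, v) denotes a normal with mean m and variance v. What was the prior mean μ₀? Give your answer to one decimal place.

With known observation variance, the Normal–Normal posterior has precision τ_n = τ₀ + n/σ² and mean μ_n = (τ₀μ₀ + (n/σ²)x̄)/τ_n.
Here τ₀ = 1/56.7 = 0.017637 and τ_data = 29/86.2 = 0.336427, so τ_n = 0.354064.
Rearranging for μ₀: μ₀ = (μ_n·τ_n − τ_data·x̄)/τ₀ = (-15.2597·0.354064 − 0.336427·-16.5) / 0.017637 = 0.148135/0.017637 ≈ 8.4.

μ₀ = 8.4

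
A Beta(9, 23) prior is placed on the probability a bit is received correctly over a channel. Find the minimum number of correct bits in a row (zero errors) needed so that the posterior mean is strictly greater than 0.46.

k = 11

After k correct bits and 0 errors the posterior is Beta(9+k, 23), with mean (9+k)/(9+23+k).
Set (9+k)/(32+k) > 0.46 and solve: k > (0.46·32 − 9)/(1 − 0.46) = 10.593.
The smallest integer exceeding 10.593 is 11, and checking k=11: (20)/(43) = 0.4651 > 0.46.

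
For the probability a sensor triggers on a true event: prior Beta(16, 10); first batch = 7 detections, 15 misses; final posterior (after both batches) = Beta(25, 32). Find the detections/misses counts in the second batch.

2 detections and 7 misses

Sequential conjugate updates are equivalent to a single update on the pooled data, so total successes = posterior α − prior α and total failures = posterior β − prior β.
Total across both batches: 25−16=9 detections, 32−10=22 misses.
Subtract the first batch: 9−7=2 detections and 22−15=7 misses.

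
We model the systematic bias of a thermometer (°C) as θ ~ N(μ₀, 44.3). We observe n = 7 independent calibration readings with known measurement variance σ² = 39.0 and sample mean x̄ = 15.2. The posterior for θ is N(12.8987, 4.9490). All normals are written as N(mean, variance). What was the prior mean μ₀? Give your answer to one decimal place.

The posterior mean is a precision-weighted average: μ_n = (τ₀μ₀ + τ_data·x̄)/(τ₀+τ_data), with τ₀=1/σ₀² and τ_data=n/σ².
Here τ₀ = 1/44.3 = 0.022573 and τ_data = 7/39.0 = 0.179487, so τ_n = 0.202060.
Rearranging for μ₀: μ₀ = (μ_n·τ_n − τ_data·x̄)/τ₀ = (12.8987·0.202060 − 0.179487·15.2) / 0.022573 = -0.121891/0.022573 ≈ -5.4.

μ₀ = -5.4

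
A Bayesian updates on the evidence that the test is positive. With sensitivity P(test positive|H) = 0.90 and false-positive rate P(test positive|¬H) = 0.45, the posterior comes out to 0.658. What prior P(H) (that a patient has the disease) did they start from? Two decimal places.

P(H) = 0.49

In odds form, posterior odds = prior odds × likelihood ratio, so prior odds = posterior odds ÷ LR.
Posterior odds = 0.658/(1−0.658) = 1.9240. LR = 0.90/0.45 = 2.0000.
Prior odds = 1.9240/2.0000 = 0.9620, so P(H) = 0.9620/(1+0.9620) ≈ 0.49.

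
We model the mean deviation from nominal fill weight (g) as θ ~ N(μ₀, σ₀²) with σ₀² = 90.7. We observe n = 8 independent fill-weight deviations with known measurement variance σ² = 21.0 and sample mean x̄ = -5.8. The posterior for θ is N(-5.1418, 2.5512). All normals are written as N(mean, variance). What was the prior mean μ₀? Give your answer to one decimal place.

With known observation variance, the Normal–Normal posterior has precision τ_n = τ₀ + n/σ² and mean μ_n = (τ₀μ₀ + (n/σ²)x̄)/τ_n.
Here τ₀ = 1/90.7 = 0.011025 and τ_data = 8/21.0 = 0.380952, so τ_n = 0.391977.
Rearranging for μ₀: μ₀ = (μ_n·τ_n − τ_data·x̄)/τ₀ = (-5.1418·0.391977 − 0.380952·-5.8) / 0.011025 = 0.194054/0.011025 ≈ 17.6.

μ₀ = 17.6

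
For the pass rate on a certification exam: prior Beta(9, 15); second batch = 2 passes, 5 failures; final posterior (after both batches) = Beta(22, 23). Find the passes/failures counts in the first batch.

11 passes and 3 failures

Sequential conjugate updates are equivalent to a single update on the pooled data, so total successes = posterior α − prior α and total failures = posterior β − prior β.
Total across both batches: 22−9=13 passes, 23−15=8 failures.
Subtract the second batch: 13−2=11 passes and 8−5=3 failures.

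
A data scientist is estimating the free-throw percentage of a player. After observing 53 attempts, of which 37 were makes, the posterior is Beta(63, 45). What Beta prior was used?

Beta(26, 29)

Beta is conjugate to the binomial likelihood: posterior = Beta(α+s, β+f).
Subtract the data counts: 63−37=26, 45−16=29.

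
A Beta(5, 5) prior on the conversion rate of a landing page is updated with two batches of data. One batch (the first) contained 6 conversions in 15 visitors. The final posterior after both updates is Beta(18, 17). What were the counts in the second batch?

7 conversions and 3 bounces

Because Beta–binomial updating is additive in the counts, the combined data contributed (α_post−α_prior, β_post−β_prior) successes and failures.
Total across both batches: 18−5=13 conversions, 17−5=12 bounces.
Subtract the first batch: 13−6=7 conversions and 12−9=3 bounces.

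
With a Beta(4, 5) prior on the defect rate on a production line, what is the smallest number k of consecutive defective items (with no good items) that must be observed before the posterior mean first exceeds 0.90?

k = 42

After k defective items and 0 good items the posterior is Beta(4+k, 5), with mean (4+k)/(4+5+k).
Set (4+k)/(9+k) > 0.90 and solve: k > (0.90·9 − 4)/(1 − 0.90) = 41.000.
The smallest integer exceeding 41.000 is 42, and checking k=42: (46)/(51) = 0.9020 > 0.90.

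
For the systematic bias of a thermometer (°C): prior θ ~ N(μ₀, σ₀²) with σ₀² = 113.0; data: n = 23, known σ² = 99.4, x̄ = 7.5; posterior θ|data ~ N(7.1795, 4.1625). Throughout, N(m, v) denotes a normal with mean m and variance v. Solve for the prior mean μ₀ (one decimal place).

μ₀ = -1.2

The posterior mean is a precision-weighted average: μ_n = (τ₀μ₀ + τ_data·x̄)/(τ₀+τ_data), with τ₀=1/σ₀² and τ_data=n/σ².
Here τ₀ = 1/113.0 = 0.008850 and τ_data = 23/99.4 = 0.231388, so τ_n = 0.240238.
Rearranging for μ₀: μ₀ = (μ_n·τ_n − τ_data·x̄)/τ₀ = (7.1795·0.240238 − 0.231388·7.5) / 0.008850 = -0.010621/0.008850 ≈ -1.2.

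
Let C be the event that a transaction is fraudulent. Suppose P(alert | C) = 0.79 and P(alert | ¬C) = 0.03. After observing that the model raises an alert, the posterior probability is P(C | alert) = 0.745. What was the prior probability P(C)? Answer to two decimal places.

Bayes' rule in odds form gives O(C|E) = O(C)·[P(E|C)/P(E|¬C)], hence O(C) = O(C|E)/LR.
Posterior odds = 0.745/(1−0.745) = 2.9216. LR = 0.79/0.03 = 26.3333.
Prior odds = 2.9216/26.3333 = 0.1109, so P(C) = 0.1109/(1+0.1109) ≈ 0.10.

P(C) = 0.10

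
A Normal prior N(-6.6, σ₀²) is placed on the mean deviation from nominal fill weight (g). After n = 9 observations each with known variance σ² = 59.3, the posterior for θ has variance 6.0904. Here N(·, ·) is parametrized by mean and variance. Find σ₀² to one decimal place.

σ₀² = 80.5

Posterior precision equals prior precision plus data precision: 1/σ_n² = 1/σ₀² + n/σ².
So 1/σ₀² = 1/6.0904 − 9/59.3 = 0.164193 − 0.151771 = 0.012422.
Hence σ₀² = 1/0.012422 ≈ 80.5.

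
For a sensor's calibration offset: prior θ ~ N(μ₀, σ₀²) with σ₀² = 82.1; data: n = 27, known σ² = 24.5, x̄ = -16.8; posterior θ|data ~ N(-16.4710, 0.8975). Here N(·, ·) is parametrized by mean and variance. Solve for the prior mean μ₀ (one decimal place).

The posterior mean is a precision-weighted average: μ_n = (τ₀μ₀ + τ_data·x̄)/(τ₀+τ_data), with τ₀=1/σ₀² and τ_data=n/σ².
Here τ₀ = 1/82.1 = 0.012180 and τ_data = 27/24.5 = 1.102041, so τ_n = 1.114221.
Rearranging for μ₀: μ₀ = (μ_n·τ_n − τ_data·x̄)/τ₀ = (-16.4710·1.114221 − 1.102041·-16.8) / 0.012180 = 0.161955/0.012180 ≈ 13.3.

μ₀ = 13.3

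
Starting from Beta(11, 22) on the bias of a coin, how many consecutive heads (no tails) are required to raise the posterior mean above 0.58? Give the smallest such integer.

k = 20

After k heads and 0 tails the posterior is Beta(11+k, 22), with mean (11+k)/(11+22+k).
Set (11+k)/(33+k) > 0.58 and solve: k > (0.58·33 − 11)/(1 − 0.58) = 19.381.
The smallest integer exceeding 19.381 is 20.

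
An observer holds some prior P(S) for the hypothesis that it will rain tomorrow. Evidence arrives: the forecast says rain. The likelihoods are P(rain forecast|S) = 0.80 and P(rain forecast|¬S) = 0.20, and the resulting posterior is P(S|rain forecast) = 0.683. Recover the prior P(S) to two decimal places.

P(S) = 0.35

In odds form, posterior odds = prior odds × likelihood ratio, so prior odds = posterior odds ÷ LR.
Posterior odds = 0.683/(1−0.683) = 2.1546. LR = 0.80/0.20 = 4.0000.
Prior odds = 2.1546/4.0000 = 0.5386, so P(S) = 0.5386/(1+0.5386) ≈ 0.35.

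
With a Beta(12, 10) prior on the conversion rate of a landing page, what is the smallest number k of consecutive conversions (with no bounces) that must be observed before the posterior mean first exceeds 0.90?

After k conversions and 0 bounces the posterior is Beta(12+k, 10), with mean (12+k)/(12+10+k).
Set (12+k)/(22+k) > 0.90 and solve: k > (0.90·22 − 12)/(1 − 0.90) = 78.000.
The smallest integer exceeding 78.000 is 79.

k = 79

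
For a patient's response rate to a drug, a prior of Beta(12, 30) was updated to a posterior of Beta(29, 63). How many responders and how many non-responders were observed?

Under Beta–binomial conjugacy the posterior parameters are (α+s, β+f).
Match parameters: s=29−12=17, f=63−30=33.

17 responders and 33 non-responders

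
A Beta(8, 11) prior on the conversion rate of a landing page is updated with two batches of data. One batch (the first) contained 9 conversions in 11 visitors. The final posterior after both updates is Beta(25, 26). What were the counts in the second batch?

Because Beta–binomial updating is additive in the counts, the combined data contributed (α_post−α_prior, β_post−β_prior) successes and failures.
Total across both batches: 25−8=17 conversions, 26−11=15 bounces.
Subtract the first batch: 17−9=8 conversions and 15−2=13 bounces.

8 conversions and 13 bounces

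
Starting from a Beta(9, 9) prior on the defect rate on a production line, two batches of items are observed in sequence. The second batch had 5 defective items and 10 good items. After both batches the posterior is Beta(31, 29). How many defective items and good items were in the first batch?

17 defective items and 10 good items

Because Beta–binomial updating is additive in the counts, the combined data contributed (α_post−α_prior, β_post−β_prior) successes and failures.
Total across both batches: 31−9=22 defective items, 29−9=20 good items.
Subtract the second batch: 22−5=17 defective items and 20−10=10 good items.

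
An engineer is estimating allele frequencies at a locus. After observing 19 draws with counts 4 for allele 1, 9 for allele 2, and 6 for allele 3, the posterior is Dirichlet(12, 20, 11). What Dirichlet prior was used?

For a Dirichlet(α) prior with multinomial counts c, the posterior is Dirichlet(α + c) componentwise.
Subtract each count from the matching posterior parameter: 12−4=8, 20−9=11, 11−6=5.

Dirichlet(8, 11, 5)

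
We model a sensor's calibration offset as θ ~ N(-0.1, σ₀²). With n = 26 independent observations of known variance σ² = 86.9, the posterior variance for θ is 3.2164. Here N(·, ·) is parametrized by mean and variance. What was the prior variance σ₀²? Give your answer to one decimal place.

Posterior precision equals prior precision plus data precision: 1/σ_n² = 1/σ₀² + n/σ².
So 1/σ₀² = 1/3.2164 − 26/86.9 = 0.310907 − 0.299194 = 0.011713.
Hence σ₀² = 1/0.011713 ≈ 85.4.

σ₀² = 85.4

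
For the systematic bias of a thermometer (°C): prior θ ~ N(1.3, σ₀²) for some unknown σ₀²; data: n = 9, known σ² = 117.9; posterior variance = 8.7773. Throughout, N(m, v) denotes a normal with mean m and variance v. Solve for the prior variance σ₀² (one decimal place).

Posterior precision equals prior precision plus data precision: 1/σ_n² = 1/σ₀² + n/σ².
So 1/σ₀² = 1/8.7773 − 9/117.9 = 0.113930 − 0.076336 = 0.037594.
Hence σ₀² = 1/0.037594 ≈ 26.6.

σ₀² = 26.6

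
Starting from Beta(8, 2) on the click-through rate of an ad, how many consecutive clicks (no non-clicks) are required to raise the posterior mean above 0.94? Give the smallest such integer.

k = 24

After k clicks and 0 non-clicks the posterior is Beta(8+k, 2), with mean (8+k)/(8+2+k).
Set (8+k)/(10+k) > 0.94 and solve: k > (0.94·10 − 8)/(1 − 0.94) = 23.333.
The smallest integer exceeding 23.333 is 24.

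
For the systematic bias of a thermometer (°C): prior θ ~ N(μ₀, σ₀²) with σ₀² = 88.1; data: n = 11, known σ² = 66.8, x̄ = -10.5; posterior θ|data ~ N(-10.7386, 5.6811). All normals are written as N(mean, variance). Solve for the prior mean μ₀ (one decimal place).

μ₀ = -14.2

With known observation variance, the Normal–Normal posterior has precision τ_n = τ₀ + n/σ² and mean μ_n = (τ₀μ₀ + (n/σ²)x̄)/τ_n.
Here τ₀ = 1/88.1 = 0.011351 and τ_data = 11/66.8 = 0.164671, so τ_n = 0.176022.
Rearranging for μ₀: μ₀ = (μ_n·τ_n − τ_data·x̄)/τ₀ = (-10.7386·0.176022 − 0.164671·-10.5) / 0.011351 = -0.161184/0.011351 ≈ -14.2.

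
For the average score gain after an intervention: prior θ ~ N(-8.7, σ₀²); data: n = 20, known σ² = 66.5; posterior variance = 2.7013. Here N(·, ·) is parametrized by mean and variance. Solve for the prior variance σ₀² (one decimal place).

σ₀² = 14.4

Posterior precision equals prior precision plus data precision: 1/σ_n² = 1/σ₀² + n/σ².
So 1/σ₀² = 1/2.7013 − 20/66.5 = 0.370192 − 0.300752 = 0.069440.
Hence σ₀² = 1/0.069440 ≈ 14.4.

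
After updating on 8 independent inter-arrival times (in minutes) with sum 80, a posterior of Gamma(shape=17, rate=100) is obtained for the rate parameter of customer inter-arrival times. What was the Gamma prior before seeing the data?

Gamma(shape=9, rate=20)

Gamma–exponential conjugacy: posterior shape = α + n, posterior rate = β + Σtᵢ.
So α = 17 − 8 = 9 and β = 100 − 80 = 20.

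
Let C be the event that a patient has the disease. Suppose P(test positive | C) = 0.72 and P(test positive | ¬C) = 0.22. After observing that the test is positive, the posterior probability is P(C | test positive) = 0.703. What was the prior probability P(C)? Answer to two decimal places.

Bayes' rule in odds form gives O(C|E) = O(C)·[P(E|C)/P(E|¬C)], hence O(C) = O(C|E)/LR.
Posterior odds = 0.703/(1−0.703) = 2.3670. LR = 0.72/0.22 = 3.2727.
Prior odds = 2.3670/3.2727 = 0.7233, so P(C) = 0.7233/(1+0.7233) ≈ 0.42.

P(C) = 0.42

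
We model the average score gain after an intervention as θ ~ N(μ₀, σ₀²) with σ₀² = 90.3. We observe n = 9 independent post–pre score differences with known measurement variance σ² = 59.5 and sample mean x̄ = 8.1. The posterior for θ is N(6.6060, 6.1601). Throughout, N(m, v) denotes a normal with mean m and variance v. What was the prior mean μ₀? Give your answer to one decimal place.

With known observation variance, the Normal–Normal posterior has precision τ_n = τ₀ + n/σ² and mean μ_n = (τ₀μ₀ + (n/σ²)x̄)/τ_n.
Here τ₀ = 1/90.3 = 0.011074 and τ_data = 9/59.5 = 0.151261, so τ_n = 0.162335.
Rearranging for μ₀: μ₀ = (μ_n·τ_n − τ_data·x̄)/τ₀ = (6.6060·0.162335 − 0.151261·8.1) / 0.011074 = -0.152829/0.011074 ≈ -13.8.

μ₀ = -13.8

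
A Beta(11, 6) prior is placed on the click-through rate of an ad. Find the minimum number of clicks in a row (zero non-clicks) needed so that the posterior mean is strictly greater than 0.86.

k = 26

After k clicks and 0 non-clicks the posterior is Beta(11+k, 6), with mean (11+k)/(11+6+k).
Set (11+k)/(17+k) > 0.86 and solve: k > (0.86·17 − 11)/(1 − 0.86) = 25.857.
The smallest integer exceeding 25.857 is 26, and checking k=26: (37)/(43) = 0.8605 > 0.86.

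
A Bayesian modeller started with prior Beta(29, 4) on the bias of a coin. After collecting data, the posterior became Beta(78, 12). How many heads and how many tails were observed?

Under Beta–binomial conjugacy the posterior parameters are (α+s, β+f).
Match parameters: s=78−29=49, f=12−4=8.

49 heads and 8 tails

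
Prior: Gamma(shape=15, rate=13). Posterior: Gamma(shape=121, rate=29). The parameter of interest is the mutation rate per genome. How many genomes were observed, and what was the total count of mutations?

n = 16 genomes with total 106 mutations

A Gamma(α, β) prior (rate parametrization) on a Poisson rate with n observations summing to S gives posterior Gamma(α+S, β+n).
Matching: Σxᵢ = 121 − 15 = 106 and n = 29 − 13 = 16.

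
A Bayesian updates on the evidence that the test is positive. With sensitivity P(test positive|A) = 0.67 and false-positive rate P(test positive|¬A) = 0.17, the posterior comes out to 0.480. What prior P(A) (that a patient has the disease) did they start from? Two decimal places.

P(A) = 0.19

In odds form, posterior odds = prior odds × likelihood ratio, so prior odds = posterior odds ÷ LR.
Posterior odds = 0.480/(1−0.480) = 0.9231. LR = 0.67/0.17 = 3.9412.
Prior odds = 0.9231/3.9412 = 0.2342, so P(A) = 0.2342/(1+0.2342) ≈ 0.19.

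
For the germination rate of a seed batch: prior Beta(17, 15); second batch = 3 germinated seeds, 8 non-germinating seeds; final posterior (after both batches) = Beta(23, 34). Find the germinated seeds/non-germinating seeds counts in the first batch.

3 germinated seeds and 11 non-germinating seeds

Sequential conjugate updates are equivalent to a single update on the pooled data, so total successes = posterior α − prior α and total failures = posterior β − prior β.
Total across both batches: 23−17=6 germinated seeds, 34−15=19 non-germinating seeds.
Subtract the second batch: 6−3=3 germinated seeds and 19−8=11 non-germinating seeds.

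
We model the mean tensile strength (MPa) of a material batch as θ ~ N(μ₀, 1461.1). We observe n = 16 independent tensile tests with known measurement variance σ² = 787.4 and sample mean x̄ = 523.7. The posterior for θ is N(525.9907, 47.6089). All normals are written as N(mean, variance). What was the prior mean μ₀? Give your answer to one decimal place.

μ₀ = 594.0

The posterior mean is a precision-weighted average: μ_n = (τ₀μ₀ + τ_data·x̄)/(τ₀+τ_data), with τ₀=1/σ₀² and τ_data=n/σ².
Here τ₀ = 1/1461.1 = 0.000684 and τ_data = 16/787.4 = 0.020320, so τ_n = 0.021004.
Rearranging for μ₀: μ₀ = (μ_n·τ_n − τ_data·x̄)/τ₀ = (525.9907·0.021004 − 0.020320·523.7) / 0.000684 = 0.406325/0.000684 ≈ 594.0.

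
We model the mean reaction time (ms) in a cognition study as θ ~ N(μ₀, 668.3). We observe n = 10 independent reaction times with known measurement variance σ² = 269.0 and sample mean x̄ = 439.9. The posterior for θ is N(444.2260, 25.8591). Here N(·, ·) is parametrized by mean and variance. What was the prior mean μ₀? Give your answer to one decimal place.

μ₀ = 551.7

With known observation variance, the Normal–Normal posterior has precision τ_n = τ₀ + n/σ² and mean μ_n = (τ₀μ₀ + (n/σ²)x̄)/τ_n.
Here τ₀ = 1/668.3 = 0.001496 and τ_data = 10/269.0 = 0.037175, so τ_n = 0.038671.
Rearranging for μ₀: μ₀ = (μ_n·τ_n − τ_data·x̄)/τ₀ = (444.2260·0.038671 − 0.037175·439.9) / 0.001496 = 0.825381/0.001496 ≈ 551.7.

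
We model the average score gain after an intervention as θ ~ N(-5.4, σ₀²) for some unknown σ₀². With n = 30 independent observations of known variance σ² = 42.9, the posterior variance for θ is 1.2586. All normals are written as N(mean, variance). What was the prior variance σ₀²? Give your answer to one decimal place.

σ₀² = 10.5

For the Normal–Normal model with known σ², precisions add: τ_n = τ₀ + n/σ².
So 1/σ₀² = 1/1.2586 − 30/42.9 = 0.794534 − 0.699301 = 0.095233.
Hence σ₀² = 1/0.095233 ≈ 10.5.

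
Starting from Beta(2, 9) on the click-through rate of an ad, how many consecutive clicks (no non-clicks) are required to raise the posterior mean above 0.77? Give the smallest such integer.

After k clicks and 0 non-clicks the posterior is Beta(2+k, 9), with mean (2+k)/(2+9+k).
Set (2+k)/(11+k) > 0.77 and solve: k > (0.77·11 − 2)/(1 − 0.77) = 28.130.
The smallest integer exceeding 28.130 is 29.

k = 29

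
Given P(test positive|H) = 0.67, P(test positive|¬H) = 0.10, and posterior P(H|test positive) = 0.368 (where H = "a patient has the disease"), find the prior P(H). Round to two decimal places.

P(H) = 0.08

Bayes' rule in odds form gives O(H|E) = O(H)·[P(E|H)/P(E|¬H)], hence O(H) = O(H|E)/LR.
Posterior odds = 0.368/(1−0.368) = 0.5823. LR = 0.67/0.10 = 6.7000.
Prior odds = 0.5823/6.7000 = 0.0869, so P(H) = 0.0869/(1+0.0869) ≈ 0.08.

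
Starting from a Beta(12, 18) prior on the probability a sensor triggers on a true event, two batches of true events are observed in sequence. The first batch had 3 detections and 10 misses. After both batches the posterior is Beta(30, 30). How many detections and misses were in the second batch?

Sequential conjugate updates are equivalent to a single update on the pooled data, so total successes = posterior α − prior α and total failures = posterior β − prior β.
Total across both batches: 30−12=18 detections, 30−18=12 misses.
Subtract the first batch: 18−3=15 detections and 12−10=2 misses.

15 detections and 2 misses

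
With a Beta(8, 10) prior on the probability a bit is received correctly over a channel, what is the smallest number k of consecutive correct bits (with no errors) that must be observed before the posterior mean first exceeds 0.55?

After k correct bits and 0 errors the posterior is Beta(8+k, 10), with mean (8+k)/(8+10+k).
Set (8+k)/(18+k) > 0.55 and solve: k > (0.55·18 − 8)/(1 − 0.55) = 4.222.
The smallest integer exceeding 4.222 is 5.

k = 5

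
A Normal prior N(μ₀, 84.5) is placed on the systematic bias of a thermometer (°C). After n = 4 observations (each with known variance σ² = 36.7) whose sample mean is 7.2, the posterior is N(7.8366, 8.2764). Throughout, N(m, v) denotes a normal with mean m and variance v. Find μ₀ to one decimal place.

With known observation variance, the Normal–Normal posterior has precision τ_n = τ₀ + n/σ² and mean μ_n = (τ₀μ₀ + (n/σ²)x̄)/τ_n.
Here τ₀ = 1/84.5 = 0.011834 and τ_data = 4/36.7 = 0.108992, so τ_n = 0.120826.
Rearranging for μ₀: μ₀ = (μ_n·τ_n − τ_data·x̄)/τ₀ = (7.8366·0.120826 − 0.108992·7.2) / 0.011834 = 0.162123/0.011834 ≈ 13.7.

μ₀ = 13.7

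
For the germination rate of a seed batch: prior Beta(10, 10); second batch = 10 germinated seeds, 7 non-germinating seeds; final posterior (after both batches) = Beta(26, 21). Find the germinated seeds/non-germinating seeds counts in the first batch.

6 germinated seeds and 4 non-germinating seeds

Because Beta–binomial updating is additive in the counts, the combined data contributed (α_post−α_prior, β_post−β_prior) successes and failures.
Total across both batches: 26−10=16 germinated seeds, 21−10=11 non-germinating seeds.
Subtract the second batch: 16−10=6 germinated seeds and 11−7=4 non-germinating seeds.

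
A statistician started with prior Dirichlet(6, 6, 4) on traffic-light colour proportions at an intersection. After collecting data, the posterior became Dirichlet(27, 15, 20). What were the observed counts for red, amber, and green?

For a Dirichlet(α) prior with multinomial counts c, the posterior is Dirichlet(α + c) componentwise.
Counts are posterior − prior componentwise: 27−6=21, 15−6=9, 20−4=16.

counts (21, 9, 16)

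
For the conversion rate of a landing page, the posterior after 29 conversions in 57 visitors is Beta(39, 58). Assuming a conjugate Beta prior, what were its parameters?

Beta is conjugate to the binomial likelihood: posterior = Beta(a+s, b+f).
So a = 39 − 29 = 10 and b = 58 − 28 = 30.

Beta(10, 30)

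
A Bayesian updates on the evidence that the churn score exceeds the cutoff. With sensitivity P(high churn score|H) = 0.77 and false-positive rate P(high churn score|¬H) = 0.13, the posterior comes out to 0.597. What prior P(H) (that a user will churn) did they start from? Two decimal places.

P(H) = 0.20

Bayes' rule in odds form gives O(H|E) = O(H)·[P(E|H)/P(E|¬H)], hence O(H) = O(H|E)/LR.
Posterior odds = 0.597/(1−0.597) = 1.4814. LR = 0.77/0.13 = 5.9231.
Prior odds = 1.4814/5.9231 = 0.2501, so P(H) = 0.2501/(1+0.2501) ≈ 0.20.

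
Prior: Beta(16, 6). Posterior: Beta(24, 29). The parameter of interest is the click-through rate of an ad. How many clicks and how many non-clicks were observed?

A Beta(α, β) prior with s successes and f failures in binomial data gives a Beta(α+s, β+f) posterior.
Match parameters: s=24−16=8, f=29−6=23.

8 clicks and 23 non-clicks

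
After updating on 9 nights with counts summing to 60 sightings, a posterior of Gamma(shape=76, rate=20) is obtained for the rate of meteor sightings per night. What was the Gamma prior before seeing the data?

A Gamma(α, β) prior (rate parametrization) on a Poisson rate with n observations summing to S gives posterior Gamma(α+S, β+n).
So α = 76 − 60 = 16 and β = 20 − 9 = 11.

Gamma(shape=16, rate=11)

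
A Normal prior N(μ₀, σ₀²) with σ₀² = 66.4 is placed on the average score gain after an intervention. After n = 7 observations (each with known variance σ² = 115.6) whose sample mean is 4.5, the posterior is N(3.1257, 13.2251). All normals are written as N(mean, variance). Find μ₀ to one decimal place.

With known observation variance, the Normal–Normal posterior has precision τ_n = τ₀ + n/σ² and mean μ_n = (τ₀μ₀ + (n/σ²)x̄)/τ_n.
Here τ₀ = 1/66.4 = 0.015060 and τ_data = 7/115.6 = 0.060554, so τ_n = 0.075614.
Rearranging for μ₀: μ₀ = (μ_n·τ_n − τ_data·x̄)/τ₀ = (3.1257·0.075614 − 0.060554·4.5) / 0.015060 = -0.036146/0.015060 ≈ -2.4.

μ₀ = -2.4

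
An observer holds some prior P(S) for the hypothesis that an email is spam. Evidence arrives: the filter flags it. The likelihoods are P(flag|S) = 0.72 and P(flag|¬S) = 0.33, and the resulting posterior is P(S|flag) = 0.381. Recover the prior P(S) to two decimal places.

Bayes' rule in odds form gives O(S|E) = O(S)·[P(E|S)/P(E|¬S)], hence O(S) = O(S|E)/LR.
Posterior odds = 0.381/(1−0.381) = 0.6155. LR = 0.72/0.33 = 2.1818.
Prior odds = 0.6155/2.1818 = 0.2821, so P(S) = 0.2821/(1+0.2821) ≈ 0.22.

P(S) = 0.22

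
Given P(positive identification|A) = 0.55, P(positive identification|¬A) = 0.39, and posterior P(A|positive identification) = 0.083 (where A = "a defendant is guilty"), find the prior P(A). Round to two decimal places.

Bayes' rule in odds form gives O(A|E) = O(A)·[P(E|A)/P(E|¬A)], hence O(A) = O(A|E)/LR.
Posterior odds = 0.083/(1−0.083) = 0.0905. LR = 0.55/0.39 = 1.4103.
Prior odds = 0.0905/1.4103 = 0.0642, so P(A) = 0.0642/(1+0.0642) ≈ 0.06.

P(A) = 0.06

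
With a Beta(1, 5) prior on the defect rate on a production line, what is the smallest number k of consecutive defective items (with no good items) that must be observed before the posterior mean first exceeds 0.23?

After k defective items and 0 good items the posterior is Beta(1+k, 5), with mean (1+k)/(1+5+k).
Set (1+k)/(6+k) > 0.23 and solve: k > (0.23·6 − 1)/(1 − 0.23) = 0.494.
The smallest integer exceeding 0.494 is 1.

k = 1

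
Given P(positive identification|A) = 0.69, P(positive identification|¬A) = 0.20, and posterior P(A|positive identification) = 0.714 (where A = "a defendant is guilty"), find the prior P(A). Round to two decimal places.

P(A) = 0.42

Bayes' rule in odds form gives O(A|E) = O(A)·[P(E|A)/P(E|¬A)], hence O(A) = O(A|E)/LR.
Posterior odds = 0.714/(1−0.714) = 2.4965. LR = 0.69/0.20 = 3.4500.
Prior odds = 2.4965/3.4500 = 0.7236, so P(A) = 0.7236/(1+0.7236) ≈ 0.42.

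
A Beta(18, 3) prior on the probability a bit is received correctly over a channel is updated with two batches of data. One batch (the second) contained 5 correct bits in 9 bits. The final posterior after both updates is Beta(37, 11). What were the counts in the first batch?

Because Beta–binomial updating is additive in the counts, the combined data contributed (α_post−α_prior, β_post−β_prior) successes and failures.
Total across both batches: 37−18=19 correct bits, 11−3=8 errors.
Subtract the second batch: 19−5=14 correct bits and 8−4=4 errors.

14 correct bits and 4 errors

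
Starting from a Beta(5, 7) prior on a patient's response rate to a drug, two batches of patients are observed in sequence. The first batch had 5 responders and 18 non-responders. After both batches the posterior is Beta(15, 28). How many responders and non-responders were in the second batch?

5 responders and 3 non-responders

Sequential conjugate updates are equivalent to a single update on the pooled data, so total successes = posterior α − prior α and total failures = posterior β − prior β.
Total across both batches: 15−5=10 responders, 28−7=21 non-responders.
Subtract the first batch: 10−5=5 responders and 21−18=3 non-responders.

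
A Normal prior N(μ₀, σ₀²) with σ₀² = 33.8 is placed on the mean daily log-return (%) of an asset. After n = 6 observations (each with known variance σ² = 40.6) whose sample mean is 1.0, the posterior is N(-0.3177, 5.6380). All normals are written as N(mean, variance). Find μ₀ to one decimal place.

With known observation variance, the Normal–Normal posterior has precision τ_n = τ₀ + n/σ² and mean μ_n = (τ₀μ₀ + (n/σ²)x̄)/τ_n.
Here τ₀ = 1/33.8 = 0.029586 and τ_data = 6/40.6 = 0.147783, so τ_n = 0.177369.
Rearranging for μ₀: μ₀ = (μ_n·τ_n − τ_data·x̄)/τ₀ = (-0.3177·0.177369 − 0.147783·1.0) / 0.029586 = -0.204133/0.029586 ≈ -6.9.

μ₀ = -6.9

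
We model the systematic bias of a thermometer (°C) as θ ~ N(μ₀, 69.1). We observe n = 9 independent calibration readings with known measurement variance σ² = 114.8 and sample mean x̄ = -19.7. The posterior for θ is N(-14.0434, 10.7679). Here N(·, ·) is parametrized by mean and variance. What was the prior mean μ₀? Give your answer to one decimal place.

With known observation variance, the Normal–Normal posterior has precision τ_n = τ₀ + n/σ² and mean μ_n = (τ₀μ₀ + (n/σ²)x̄)/τ_n.
Here τ₀ = 1/69.1 = 0.014472 and τ_data = 9/114.8 = 0.078397, so τ_n = 0.092869.
Rearranging for μ₀: μ₀ = (μ_n·τ_n − τ_data·x̄)/τ₀ = (-14.0434·0.092869 − 0.078397·-19.7) / 0.014472 = 0.240224/0.014472 ≈ 16.6.

μ₀ = 16.6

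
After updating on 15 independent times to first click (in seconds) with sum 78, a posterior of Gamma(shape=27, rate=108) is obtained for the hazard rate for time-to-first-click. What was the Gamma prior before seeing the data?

For an exponential likelihood with a Gamma(α, β) prior on the rate, n observations with total T give posterior Gamma(α+n, β+T).
So α = 27 − 15 = 12 and β = 108 − 78 = 30.

Gamma(shape=12, rate=30)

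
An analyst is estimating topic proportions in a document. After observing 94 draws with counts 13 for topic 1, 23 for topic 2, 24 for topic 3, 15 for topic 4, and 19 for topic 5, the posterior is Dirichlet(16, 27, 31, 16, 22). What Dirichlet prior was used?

Dirichlet(3, 4, 7, 1, 3)

For a Dirichlet(α) prior with multinomial counts c, the posterior is Dirichlet(α + c) componentwise.
Subtract each count from the matching posterior parameter: 16−13=3, 27−23=4, 31−24=7, 16−15=1, 22−19=3.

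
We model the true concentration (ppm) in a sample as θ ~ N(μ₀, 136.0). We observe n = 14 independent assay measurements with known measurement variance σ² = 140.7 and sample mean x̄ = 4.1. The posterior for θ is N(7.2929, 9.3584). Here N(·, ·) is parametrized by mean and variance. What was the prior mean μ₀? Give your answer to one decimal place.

With known observation variance, the Normal–Normal posterior has precision τ_n = τ₀ + n/σ² and mean μ_n = (τ₀μ₀ + (n/σ²)x̄)/τ_n.
Here τ₀ = 1/136.0 = 0.007353 and τ_data = 14/140.7 = 0.099502, so τ_n = 0.106855.
Rearranging for μ₀: μ₀ = (μ_n·τ_n − τ_data·x̄)/τ₀ = (7.2929·0.106855 − 0.099502·4.1) / 0.007353 = 0.371325/0.007353 ≈ 50.5.

μ₀ = 50.5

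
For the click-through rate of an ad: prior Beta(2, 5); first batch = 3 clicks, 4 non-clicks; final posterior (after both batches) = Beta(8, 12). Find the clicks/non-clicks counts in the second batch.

Sequential conjugate updates are equivalent to a single update on the pooled data, so total successes = posterior α − prior α and total failures = posterior β − prior β.
Total across both batches: 8−2=6 clicks, 12−5=7 non-clicks.
Subtract the first batch: 6−3=3 clicks and 7−4=3 non-clicks.

3 clicks and 3 non-clicks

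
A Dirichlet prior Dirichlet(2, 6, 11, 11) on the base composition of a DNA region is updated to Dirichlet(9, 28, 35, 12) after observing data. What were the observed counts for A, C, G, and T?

counts (7, 22, 24, 1)

For a Dirichlet(α) prior with multinomial counts c, the posterior is Dirichlet(α + c) componentwise.
Counts are posterior − prior componentwise: 9−2=7, 28−6=22, 35−11=24, 12−11=1.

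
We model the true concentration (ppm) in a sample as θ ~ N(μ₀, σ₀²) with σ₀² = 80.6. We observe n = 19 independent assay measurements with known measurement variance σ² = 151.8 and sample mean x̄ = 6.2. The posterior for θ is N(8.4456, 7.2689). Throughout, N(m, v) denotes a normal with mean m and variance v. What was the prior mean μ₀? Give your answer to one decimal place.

With known observation variance, the Normal–Normal posterior has precision τ_n = τ₀ + n/σ² and mean μ_n = (τ₀μ₀ + (n/σ²)x̄)/τ_n.
Here τ₀ = 1/80.6 = 0.012407 and τ_data = 19/151.8 = 0.125165, so τ_n = 0.137572.
Rearranging for μ₀: μ₀ = (μ_n·τ_n − τ_data·x̄)/τ₀ = (8.4456·0.137572 − 0.125165·6.2) / 0.012407 = 0.385855/0.012407 ≈ 31.1.

μ₀ = 31.1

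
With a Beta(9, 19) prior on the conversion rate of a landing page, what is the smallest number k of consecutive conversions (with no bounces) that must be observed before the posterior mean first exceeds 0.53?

k = 13

After k conversions and 0 bounces the posterior is Beta(9+k, 19), with mean (9+k)/(9+19+k).
Set (9+k)/(28+k) > 0.53 and solve: k > (0.53·28 − 9)/(1 − 0.53) = 12.426.
The smallest integer exceeding 12.426 is 13, and checking k=13: (22)/(41) = 0.5366 > 0.53.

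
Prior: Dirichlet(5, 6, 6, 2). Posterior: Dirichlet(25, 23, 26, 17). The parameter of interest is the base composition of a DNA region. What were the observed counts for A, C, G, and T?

For a Dirichlet(α) prior with multinomial counts c, the posterior is Dirichlet(α + c) componentwise.
Counts are posterior − prior componentwise: 25−5=20, 23−6=17, 26−6=20, 17−2=15.

counts (20, 17, 20, 15)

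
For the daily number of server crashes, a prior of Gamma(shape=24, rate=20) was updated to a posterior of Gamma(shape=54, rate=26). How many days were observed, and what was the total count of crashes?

n = 6 days with total 30 crashes

A Gamma(α, β) prior (rate parametrization) on a Poisson rate with n observations summing to S gives posterior Gamma(α+S, β+n).
Matching: Σxᵢ = 54 − 24 = 30 and n = 26 − 20 = 6.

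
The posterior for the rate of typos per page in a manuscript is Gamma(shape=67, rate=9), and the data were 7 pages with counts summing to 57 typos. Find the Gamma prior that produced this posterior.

Gamma(shape=10, rate=2)

Gamma–Poisson conjugacy: posterior shape = α + Σxᵢ, posterior rate = β + n.
So α = 67 − 57 = 10 and β = 9 − 7 = 2.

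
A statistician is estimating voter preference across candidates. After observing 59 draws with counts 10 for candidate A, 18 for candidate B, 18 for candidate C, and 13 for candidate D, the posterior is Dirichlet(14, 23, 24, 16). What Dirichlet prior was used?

For a Dirichlet(α) prior with multinomial counts c, the posterior is Dirichlet(α + c) componentwise.
Subtract each count from the matching posterior parameter: 14−10=4, 23−18=5, 24−18=6, 16−13=3.

Dirichlet(4, 5, 6, 3)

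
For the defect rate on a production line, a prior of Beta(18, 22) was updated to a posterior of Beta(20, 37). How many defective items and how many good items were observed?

2 defective items and 15 good items

Under Beta–binomial conjugacy the posterior parameters are (α+s, β+f).
So s = 20 − 18 = 2 and f = 37 − 22 = 15.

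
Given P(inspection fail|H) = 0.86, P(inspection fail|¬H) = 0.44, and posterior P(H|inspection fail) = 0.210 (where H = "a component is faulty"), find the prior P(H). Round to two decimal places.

In odds form, posterior odds = prior odds × likelihood ratio, so prior odds = posterior odds ÷ LR.
Posterior odds = 0.210/(1−0.210) = 0.2658. LR = 0.86/0.44 = 1.9545.
Prior odds = 0.2658/1.9545 = 0.1360, so P(H) = 0.1360/(1+0.1360) ≈ 0.12.

P(H) = 0.12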